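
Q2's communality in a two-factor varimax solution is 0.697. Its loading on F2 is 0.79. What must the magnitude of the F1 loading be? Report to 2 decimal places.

0.27

Under orthogonal rotation h² = Σλ², so λ_F1² = h² − (0.6241) = 0.697 − 0.6241 = 0.0729.
|λ| = √0.0729 = 0.2700.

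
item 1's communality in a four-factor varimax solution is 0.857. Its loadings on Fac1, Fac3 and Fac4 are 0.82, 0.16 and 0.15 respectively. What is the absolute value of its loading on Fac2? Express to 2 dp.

Under orthogonal rotation h² = Σλ², so λ_Fac2² = h² − (0.7205) = 0.857 − 0.7205 = 0.1365.
|λ| = √0.1365 = 0.3695.

0.37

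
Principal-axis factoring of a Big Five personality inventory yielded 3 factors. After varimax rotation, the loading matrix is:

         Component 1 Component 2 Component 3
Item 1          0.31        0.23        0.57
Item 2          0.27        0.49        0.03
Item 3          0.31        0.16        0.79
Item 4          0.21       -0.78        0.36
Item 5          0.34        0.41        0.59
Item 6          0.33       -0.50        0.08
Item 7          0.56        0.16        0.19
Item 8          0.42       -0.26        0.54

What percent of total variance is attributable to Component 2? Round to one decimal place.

SS loadings for Component 2 = 0.23² + 0.49² + 0.16² + (-0.78)² + 0.41² + (-0.50)² + 0.16² + (-0.26)² = 1.4383
With 8 standardized items, total variance = 8. Proportion = 1.4383/8 = 0.1798 → 17.98%.

18.0%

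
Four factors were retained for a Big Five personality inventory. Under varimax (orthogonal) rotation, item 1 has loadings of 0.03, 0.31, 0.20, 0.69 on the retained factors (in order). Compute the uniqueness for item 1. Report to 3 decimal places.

0.387

h² = 0.03² + 0.31² + 0.20² + 0.69² = 0.0009 + 0.0961 + 0.0400 + 0.4761 = 0.6131
Uniqueness u² = 1 − h² = 1 − 0.6131 = 0.3869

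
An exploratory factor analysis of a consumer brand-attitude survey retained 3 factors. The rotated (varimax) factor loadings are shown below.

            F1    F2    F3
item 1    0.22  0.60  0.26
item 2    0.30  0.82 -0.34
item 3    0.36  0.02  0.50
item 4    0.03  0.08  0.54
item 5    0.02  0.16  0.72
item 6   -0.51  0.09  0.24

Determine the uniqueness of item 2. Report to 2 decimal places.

0.12

h² = 0.30² + 0.82² + (-0.34)² = 0.0900 + 0.6724 + 0.1156 = 0.8780
Uniqueness u² = 1 − h² = 1 − 0.8780 = 0.1220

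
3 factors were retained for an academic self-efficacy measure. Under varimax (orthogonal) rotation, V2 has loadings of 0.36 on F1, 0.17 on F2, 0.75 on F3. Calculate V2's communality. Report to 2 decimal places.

0.72

h² = 0.36² + 0.17² + 0.75² = 0.1296 + 0.0289 + 0.5625 = 0.7210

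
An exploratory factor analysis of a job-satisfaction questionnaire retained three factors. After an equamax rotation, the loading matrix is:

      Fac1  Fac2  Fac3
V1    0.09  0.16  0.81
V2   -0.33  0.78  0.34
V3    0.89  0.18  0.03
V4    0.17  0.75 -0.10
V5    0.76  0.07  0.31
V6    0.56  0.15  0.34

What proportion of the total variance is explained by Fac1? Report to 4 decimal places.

SS loadings for Fac1 = 0.09² + (-0.33)² + 0.89² + 0.17² + 0.76² + 0.56² = 1.8292
Proportion of variance = 1.8292 / 6 = 0.3049.

0.3049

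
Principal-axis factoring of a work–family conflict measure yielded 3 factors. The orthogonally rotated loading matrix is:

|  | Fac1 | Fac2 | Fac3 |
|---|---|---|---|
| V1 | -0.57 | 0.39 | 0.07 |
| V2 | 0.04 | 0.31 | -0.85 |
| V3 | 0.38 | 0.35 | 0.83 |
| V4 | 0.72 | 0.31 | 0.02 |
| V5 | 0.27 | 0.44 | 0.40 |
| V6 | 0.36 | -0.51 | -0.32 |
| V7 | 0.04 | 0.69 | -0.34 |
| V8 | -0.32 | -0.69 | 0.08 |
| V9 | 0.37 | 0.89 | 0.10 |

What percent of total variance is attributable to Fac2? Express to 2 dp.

29.61%

SS loadings for Fac2 = 0.39² + 0.31² + 0.35² + 0.31² + 0.44² + (-0.51)² + 0.69² + (-0.69)² + 0.89² = 2.6648
With 9 standardized items, total variance = 9. Proportion = 2.6648/9 = 0.2961 → 29.61%.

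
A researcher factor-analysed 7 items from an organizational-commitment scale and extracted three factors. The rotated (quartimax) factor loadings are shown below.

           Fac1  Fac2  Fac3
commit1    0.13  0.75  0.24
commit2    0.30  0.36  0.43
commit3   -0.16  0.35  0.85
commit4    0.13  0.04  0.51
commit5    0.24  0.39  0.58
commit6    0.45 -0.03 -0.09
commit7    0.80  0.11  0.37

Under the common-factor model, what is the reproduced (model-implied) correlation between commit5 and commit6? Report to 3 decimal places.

0.044

r̂ = Σ λ_i·λ_j across factors = (0.24)(0.45) + (0.39)(-0.03) + (0.58)(-0.09)
  = +0.1080 -0.0117 -0.0522 = 0.0441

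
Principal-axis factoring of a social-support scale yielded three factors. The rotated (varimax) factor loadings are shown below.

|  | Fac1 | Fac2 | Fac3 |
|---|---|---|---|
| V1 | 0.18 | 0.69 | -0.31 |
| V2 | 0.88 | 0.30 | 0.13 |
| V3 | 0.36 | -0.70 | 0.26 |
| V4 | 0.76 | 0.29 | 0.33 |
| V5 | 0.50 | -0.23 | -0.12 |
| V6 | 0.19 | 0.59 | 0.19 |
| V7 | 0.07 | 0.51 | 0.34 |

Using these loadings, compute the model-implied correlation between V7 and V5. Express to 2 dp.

-0.12

r̂ = Σ λ_i·λ_j across factors = (0.07)(0.50) + (0.51)(-0.23) + (0.34)(-0.12)
  = +0.0350 -0.1173 -0.0408 = -0.1231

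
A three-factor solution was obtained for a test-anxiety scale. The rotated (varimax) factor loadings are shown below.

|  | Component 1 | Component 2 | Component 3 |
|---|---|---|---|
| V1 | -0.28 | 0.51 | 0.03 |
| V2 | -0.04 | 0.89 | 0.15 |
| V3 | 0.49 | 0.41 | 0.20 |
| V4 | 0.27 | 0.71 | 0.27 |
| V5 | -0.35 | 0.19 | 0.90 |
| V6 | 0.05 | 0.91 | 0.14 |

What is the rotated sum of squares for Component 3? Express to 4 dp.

0.9659

SS loadings for Component 3 = 0.03² + 0.15² + 0.20² + 0.27² + 0.90² + 0.14² = 0.0009 + 0.0225 + 0.0400 + 0.0729 + 0.8100 + 0.0196 = 0.9659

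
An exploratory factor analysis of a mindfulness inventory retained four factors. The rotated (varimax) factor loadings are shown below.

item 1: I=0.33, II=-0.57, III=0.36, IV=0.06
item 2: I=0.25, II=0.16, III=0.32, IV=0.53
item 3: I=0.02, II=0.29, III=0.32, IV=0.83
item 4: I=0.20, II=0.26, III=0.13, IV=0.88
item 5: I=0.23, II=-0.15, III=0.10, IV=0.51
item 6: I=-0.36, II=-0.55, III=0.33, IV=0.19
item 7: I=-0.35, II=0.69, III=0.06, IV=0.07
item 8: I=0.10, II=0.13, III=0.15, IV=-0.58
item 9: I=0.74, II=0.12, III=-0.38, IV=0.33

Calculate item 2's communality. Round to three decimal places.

0.471

h² = 0.25² + 0.16² + 0.32² + 0.53² = 0.0625 + 0.0256 + 0.1024 + 0.2809 = 0.4714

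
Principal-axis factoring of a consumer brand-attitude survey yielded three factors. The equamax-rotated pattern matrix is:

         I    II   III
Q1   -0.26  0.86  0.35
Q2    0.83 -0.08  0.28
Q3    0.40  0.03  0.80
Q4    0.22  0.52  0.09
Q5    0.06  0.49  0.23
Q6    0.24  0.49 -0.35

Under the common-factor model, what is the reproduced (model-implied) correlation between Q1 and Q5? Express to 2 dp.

0.49

r̂ = Σ λ_i·λ_j across factors = (-0.26)(0.06) + (0.86)(0.49) + (0.35)(0.23)
  = -0.0156 +0.4214 +0.0805 = 0.4863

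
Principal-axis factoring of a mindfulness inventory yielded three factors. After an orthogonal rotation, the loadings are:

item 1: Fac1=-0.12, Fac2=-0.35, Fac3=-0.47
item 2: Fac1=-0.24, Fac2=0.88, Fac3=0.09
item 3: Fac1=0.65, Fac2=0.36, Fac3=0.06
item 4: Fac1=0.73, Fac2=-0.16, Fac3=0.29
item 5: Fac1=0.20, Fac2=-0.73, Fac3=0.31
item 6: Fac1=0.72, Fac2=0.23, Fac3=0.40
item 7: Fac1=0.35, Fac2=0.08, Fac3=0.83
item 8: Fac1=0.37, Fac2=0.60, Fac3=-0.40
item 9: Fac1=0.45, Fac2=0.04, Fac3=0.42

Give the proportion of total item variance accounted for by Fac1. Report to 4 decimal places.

0.2275

SS loadings for Fac1 = (-0.12)² + (-0.24)² + 0.65² + 0.73² + 0.20² + 0.72² + 0.35² + 0.37² + 0.45² = 2.0477
Proportion of variance = 2.0477 / 9 = 0.2275.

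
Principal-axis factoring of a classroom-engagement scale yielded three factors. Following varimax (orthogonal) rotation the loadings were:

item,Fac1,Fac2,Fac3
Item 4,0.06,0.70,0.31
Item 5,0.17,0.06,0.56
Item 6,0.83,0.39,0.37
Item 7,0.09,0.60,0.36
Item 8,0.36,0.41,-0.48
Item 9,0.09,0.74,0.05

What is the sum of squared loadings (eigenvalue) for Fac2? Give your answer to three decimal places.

1.721

SS loadings for Fac2 = 0.70² + 0.06² + 0.39² + 0.60² + 0.41² + 0.74² = 0.4900 + 0.0036 + 0.1521 + 0.3600 + 0.1681 + 0.5476 = 1.7214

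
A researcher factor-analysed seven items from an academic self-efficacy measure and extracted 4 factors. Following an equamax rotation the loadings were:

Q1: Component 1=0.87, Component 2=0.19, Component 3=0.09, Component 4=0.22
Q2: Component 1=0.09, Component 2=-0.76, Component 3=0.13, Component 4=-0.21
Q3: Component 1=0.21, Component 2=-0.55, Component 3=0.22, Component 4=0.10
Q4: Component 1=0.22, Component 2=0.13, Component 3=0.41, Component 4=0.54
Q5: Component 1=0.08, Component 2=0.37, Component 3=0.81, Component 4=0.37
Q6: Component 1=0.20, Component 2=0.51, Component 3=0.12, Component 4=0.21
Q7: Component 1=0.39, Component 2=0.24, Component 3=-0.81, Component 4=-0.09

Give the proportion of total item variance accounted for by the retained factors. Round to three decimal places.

0.656

Communalities: 0.8495, 0.6467, 0.4050, 0.5250, 0.9363, 0.3586, 0.8739; Σh² = 4.5950.
Total variance with 7 standardized items is 7, so the solution explains 4.5950/7 = 0.6564.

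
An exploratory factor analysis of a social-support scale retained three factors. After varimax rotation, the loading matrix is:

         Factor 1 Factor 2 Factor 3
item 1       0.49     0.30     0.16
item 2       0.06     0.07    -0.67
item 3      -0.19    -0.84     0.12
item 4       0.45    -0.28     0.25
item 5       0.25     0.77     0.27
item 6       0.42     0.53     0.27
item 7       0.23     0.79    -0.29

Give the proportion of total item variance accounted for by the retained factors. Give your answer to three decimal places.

0.562

SS loadings by factor: 0.7741, 2.3768, 0.7813; total = 3.9322.
Total variance with 7 standardized items is 7, so the solution explains 3.9322/7 = 0.5617.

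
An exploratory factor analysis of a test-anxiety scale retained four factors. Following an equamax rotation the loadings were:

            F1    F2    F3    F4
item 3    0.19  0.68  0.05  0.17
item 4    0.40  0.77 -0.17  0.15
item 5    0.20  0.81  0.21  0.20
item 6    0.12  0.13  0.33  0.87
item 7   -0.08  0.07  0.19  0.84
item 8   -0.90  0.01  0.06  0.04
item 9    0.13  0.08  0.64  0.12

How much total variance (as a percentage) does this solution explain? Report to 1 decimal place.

71.8%

Communalities: 0.5299, 0.8043, 0.7802, 0.8971, 0.7530, 0.8153, 0.4473; Σh² = 5.0271.
Total variance with 7 standardized items is 7, so the solution explains 5.0271/7 = 0.7182 = 71.82%.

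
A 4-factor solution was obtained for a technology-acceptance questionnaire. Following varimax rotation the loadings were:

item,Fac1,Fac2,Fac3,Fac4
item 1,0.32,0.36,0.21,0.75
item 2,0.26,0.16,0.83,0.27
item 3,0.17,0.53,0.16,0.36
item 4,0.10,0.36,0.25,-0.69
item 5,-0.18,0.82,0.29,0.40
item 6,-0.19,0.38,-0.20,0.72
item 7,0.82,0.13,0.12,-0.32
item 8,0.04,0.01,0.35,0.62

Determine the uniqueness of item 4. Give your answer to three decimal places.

h² = 0.10² + 0.36² + 0.25² + (-0.69)² = 0.0100 + 0.1296 + 0.0625 + 0.4761 = 0.6782
Uniqueness u² = 1 − h² = 1 − 0.6782 = 0.3218

0.322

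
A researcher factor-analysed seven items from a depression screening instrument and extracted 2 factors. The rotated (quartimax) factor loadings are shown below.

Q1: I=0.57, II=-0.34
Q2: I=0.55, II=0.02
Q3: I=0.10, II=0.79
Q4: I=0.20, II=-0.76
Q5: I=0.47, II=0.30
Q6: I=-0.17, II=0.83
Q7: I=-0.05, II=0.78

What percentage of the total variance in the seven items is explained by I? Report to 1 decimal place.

13.3%

SS loadings for I = 0.57² + 0.55² + 0.10² + 0.20² + 0.47² + (-0.17)² + (-0.05)² = 0.9297
With 7 standardized items, total variance = 7. Proportion = 0.9297/7 = 0.1328 → 13.28%.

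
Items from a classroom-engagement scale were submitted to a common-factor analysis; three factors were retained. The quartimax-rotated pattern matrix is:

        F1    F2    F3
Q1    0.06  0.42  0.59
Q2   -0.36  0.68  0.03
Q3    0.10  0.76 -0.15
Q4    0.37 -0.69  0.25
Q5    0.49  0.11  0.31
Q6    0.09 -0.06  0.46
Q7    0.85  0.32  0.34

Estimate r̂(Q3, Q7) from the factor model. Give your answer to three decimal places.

r̂ = Σ λ_i·λ_j across factors = (0.10)(0.85) + (0.76)(0.32) + (-0.15)(0.34)
  = +0.0850 +0.2432 -0.0510 = 0.2772

0.277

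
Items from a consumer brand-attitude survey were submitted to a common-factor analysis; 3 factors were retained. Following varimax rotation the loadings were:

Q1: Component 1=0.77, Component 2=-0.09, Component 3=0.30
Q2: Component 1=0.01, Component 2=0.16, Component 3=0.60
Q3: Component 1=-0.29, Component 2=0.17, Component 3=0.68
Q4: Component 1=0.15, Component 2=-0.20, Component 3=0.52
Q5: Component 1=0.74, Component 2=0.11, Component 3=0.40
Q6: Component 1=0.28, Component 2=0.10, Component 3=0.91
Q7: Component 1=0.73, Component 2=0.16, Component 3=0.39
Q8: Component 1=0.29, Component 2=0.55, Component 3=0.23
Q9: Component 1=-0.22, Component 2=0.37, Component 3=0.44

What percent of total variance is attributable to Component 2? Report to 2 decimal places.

SS loadings for Component 2 = (-0.09)² + 0.16² + 0.17² + (-0.20)² + 0.11² + 0.10² + 0.16² + 0.55² + 0.37² = 0.5897
With 9 standardized items, total variance = 9. Proportion = 0.5897/9 = 0.0655 → 6.55%.

6.55%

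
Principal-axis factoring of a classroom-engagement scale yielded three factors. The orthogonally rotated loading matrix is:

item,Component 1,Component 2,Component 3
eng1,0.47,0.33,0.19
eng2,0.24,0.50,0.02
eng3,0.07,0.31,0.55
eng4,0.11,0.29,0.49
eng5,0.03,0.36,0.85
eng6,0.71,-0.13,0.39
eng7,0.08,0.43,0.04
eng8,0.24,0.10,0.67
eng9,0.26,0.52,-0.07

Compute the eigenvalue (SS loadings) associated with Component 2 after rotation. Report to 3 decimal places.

SS loadings for Component 2 = 0.33² + 0.50² + 0.31² + 0.29² + 0.36² + (-0.13)² + 0.43² + 0.10² + 0.52² = 0.1089 + 0.2500 + 0.0961 + 0.0841 + 0.1296 + 0.0169 + 0.1849 + 0.0100 + 0.2704 = 1.1509

1.151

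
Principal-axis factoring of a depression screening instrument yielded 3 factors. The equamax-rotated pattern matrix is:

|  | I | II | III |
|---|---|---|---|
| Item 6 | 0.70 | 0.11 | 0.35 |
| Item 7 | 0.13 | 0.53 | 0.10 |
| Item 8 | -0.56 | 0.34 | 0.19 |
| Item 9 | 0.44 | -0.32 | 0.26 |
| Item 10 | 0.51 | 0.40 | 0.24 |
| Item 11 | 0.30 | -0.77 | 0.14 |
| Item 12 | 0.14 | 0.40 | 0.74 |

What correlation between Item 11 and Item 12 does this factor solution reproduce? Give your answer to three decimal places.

-0.162

r̂ = Σ λ_i·λ_j across factors = (0.30)(0.14) + (-0.77)(0.40) + (0.14)(0.74)
  = +0.0420 -0.3080 +0.1036 = -0.1624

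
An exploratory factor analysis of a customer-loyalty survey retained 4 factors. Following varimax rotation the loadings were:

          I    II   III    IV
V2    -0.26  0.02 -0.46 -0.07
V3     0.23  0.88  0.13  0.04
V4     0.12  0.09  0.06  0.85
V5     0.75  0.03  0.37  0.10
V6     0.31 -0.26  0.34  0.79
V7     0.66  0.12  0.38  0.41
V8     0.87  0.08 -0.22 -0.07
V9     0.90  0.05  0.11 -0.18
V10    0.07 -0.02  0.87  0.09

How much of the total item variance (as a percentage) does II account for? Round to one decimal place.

9.7%

SS loadings for II = 0.02² + 0.88² + 0.09² + 0.03² + (-0.26)² + 0.12² + 0.08² + 0.05² + (-0.02)² = 0.8751
With 9 standardized items, total variance = 9. Proportion = 0.8751/9 = 0.0972 → 9.72%.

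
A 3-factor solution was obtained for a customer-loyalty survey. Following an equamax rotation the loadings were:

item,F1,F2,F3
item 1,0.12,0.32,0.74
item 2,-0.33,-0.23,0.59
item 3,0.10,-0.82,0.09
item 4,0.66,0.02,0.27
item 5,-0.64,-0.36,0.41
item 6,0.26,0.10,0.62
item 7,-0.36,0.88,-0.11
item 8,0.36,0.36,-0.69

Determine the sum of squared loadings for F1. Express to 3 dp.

SS loadings for F1 = 0.12² + (-0.33)² + 0.10² + 0.66² + (-0.64)² + 0.26² + (-0.36)² + 0.36² = 0.0144 + 0.1089 + 0.0100 + 0.4356 + 0.4096 + 0.0676 + 0.1296 + 0.1296 = 1.3053

1.305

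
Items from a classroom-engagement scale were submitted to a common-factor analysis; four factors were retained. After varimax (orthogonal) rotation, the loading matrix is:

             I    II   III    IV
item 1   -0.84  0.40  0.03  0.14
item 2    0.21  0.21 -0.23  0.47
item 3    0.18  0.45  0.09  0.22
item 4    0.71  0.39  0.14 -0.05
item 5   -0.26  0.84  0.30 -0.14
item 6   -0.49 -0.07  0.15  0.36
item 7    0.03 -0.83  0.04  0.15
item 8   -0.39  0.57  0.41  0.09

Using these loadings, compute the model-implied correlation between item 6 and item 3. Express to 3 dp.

r̂ = Σ λ_i·λ_j across factors = (-0.49)(0.18) + (-0.07)(0.45) + (0.15)(0.09) + (0.36)(0.22)
  = -0.0882 -0.0315 +0.0135 +0.0792 = -0.0270

-0.027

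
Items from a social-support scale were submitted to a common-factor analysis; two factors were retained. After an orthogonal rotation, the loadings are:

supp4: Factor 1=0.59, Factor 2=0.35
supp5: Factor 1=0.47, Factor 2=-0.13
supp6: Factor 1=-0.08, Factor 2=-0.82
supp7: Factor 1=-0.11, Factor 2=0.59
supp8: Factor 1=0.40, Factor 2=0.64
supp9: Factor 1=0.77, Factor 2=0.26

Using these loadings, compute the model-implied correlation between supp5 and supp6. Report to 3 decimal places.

r̂ = Σ λ_i·λ_j across factors = (0.47)(-0.08) + (-0.13)(-0.82)
  = -0.0376 +0.1066 = 0.0690

0.069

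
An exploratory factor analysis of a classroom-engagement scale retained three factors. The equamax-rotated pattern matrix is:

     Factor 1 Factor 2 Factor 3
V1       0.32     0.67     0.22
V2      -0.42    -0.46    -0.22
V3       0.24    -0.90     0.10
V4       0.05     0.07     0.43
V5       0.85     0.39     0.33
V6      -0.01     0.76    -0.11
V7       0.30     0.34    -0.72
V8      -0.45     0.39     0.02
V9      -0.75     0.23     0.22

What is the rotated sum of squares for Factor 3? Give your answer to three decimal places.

SS loadings for Factor 3 = 0.22² + (-0.22)² + 0.10² + 0.43² + 0.33² + (-0.11)² + (-0.72)² + 0.02² + 0.22² = 0.0484 + 0.0484 + 0.0100 + 0.1849 + 0.1089 + 0.0121 + 0.5184 + 0.0004 + 0.0484 = 0.9799

0.980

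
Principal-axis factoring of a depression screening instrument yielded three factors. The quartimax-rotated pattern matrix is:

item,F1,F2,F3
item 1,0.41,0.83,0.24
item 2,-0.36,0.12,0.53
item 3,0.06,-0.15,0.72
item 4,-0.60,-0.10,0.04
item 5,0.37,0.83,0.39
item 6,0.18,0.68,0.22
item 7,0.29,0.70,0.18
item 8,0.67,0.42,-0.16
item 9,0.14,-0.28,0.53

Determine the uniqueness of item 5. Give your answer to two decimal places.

0.02

h² = 0.37² + 0.83² + 0.39² = 0.1369 + 0.6889 + 0.1521 = 0.9779
Uniqueness u² = 1 − h² = 1 − 0.9779 = 0.0221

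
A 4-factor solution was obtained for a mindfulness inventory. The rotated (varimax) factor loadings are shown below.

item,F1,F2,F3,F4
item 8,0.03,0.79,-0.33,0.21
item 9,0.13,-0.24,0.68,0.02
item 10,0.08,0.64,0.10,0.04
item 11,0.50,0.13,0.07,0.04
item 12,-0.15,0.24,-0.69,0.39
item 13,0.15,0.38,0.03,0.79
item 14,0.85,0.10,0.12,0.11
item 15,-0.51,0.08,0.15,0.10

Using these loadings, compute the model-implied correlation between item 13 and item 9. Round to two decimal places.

-0.04

r̂ = Σ λ_i·λ_j across factors = (0.15)(0.13) + (0.38)(-0.24) + (0.03)(0.68) + (0.79)(0.02)
  = +0.0195 -0.0912 +0.0204 +0.0158 = -0.0355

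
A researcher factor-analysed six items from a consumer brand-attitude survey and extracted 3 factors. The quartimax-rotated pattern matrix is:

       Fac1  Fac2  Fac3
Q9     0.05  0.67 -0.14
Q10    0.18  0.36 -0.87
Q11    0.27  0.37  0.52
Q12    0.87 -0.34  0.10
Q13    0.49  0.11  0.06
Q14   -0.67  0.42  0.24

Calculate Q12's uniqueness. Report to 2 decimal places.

h² = 0.87² + (-0.34)² + 0.10² = 0.7569 + 0.1156 + 0.0100 = 0.8825
Uniqueness u² = 1 − h² = 1 − 0.8825 = 0.1175

0.12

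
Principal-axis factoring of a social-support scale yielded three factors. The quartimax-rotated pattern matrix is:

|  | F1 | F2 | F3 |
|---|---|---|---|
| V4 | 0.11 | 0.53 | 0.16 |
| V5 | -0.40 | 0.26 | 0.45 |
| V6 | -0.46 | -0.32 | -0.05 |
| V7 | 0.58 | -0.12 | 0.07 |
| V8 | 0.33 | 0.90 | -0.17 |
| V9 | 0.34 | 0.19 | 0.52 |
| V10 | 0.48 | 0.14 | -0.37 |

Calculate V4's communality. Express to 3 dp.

0.319

h² = 0.11² + 0.53² + 0.16² = 0.0121 + 0.2809 + 0.0256 = 0.3186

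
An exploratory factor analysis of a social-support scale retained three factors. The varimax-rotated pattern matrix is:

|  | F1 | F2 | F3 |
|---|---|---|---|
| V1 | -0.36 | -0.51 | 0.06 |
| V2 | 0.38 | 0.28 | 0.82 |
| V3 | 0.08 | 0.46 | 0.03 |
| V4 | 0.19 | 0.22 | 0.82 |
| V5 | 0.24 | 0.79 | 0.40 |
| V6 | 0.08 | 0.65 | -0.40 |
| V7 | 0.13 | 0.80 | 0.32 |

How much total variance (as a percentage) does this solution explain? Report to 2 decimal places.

Communalities: 0.3933, 0.8952, 0.2189, 0.7569, 0.8417, 0.5889, 0.7593; Σh² = 4.4542.
Total variance with 7 standardized items is 7, so the solution explains 4.4542/7 = 0.6363 = 63.63%.

63.63%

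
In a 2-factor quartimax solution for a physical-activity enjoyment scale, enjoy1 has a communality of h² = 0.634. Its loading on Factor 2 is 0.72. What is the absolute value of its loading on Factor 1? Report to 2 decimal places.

0.34

Under orthogonal rotation h² = Σλ², so λ_Factor 1² = h² − (0.5184) = 0.634 − 0.5184 = 0.1156.
|λ| = √0.1156 = 0.3400.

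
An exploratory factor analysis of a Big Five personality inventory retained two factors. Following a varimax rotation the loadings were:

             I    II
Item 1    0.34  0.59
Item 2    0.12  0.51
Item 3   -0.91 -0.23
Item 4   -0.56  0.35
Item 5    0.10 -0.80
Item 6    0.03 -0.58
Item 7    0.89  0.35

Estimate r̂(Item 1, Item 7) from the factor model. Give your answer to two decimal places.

r̂ = Σ λ_i·λ_j across factors = (0.34)(0.89) + (0.59)(0.35)
  = +0.3026 +0.2065 = 0.5091

0.51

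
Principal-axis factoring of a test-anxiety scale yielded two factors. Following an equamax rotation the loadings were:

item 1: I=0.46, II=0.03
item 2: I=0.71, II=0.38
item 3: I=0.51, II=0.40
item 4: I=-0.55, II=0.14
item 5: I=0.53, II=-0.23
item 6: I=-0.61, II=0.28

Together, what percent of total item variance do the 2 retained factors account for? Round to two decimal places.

SS loadings by factor: 1.9313, 0.4562; total = 2.3875.
Total variance with 6 standardized items is 6, so the solution explains 2.3875/6 = 0.3979 = 39.79%.

39.79%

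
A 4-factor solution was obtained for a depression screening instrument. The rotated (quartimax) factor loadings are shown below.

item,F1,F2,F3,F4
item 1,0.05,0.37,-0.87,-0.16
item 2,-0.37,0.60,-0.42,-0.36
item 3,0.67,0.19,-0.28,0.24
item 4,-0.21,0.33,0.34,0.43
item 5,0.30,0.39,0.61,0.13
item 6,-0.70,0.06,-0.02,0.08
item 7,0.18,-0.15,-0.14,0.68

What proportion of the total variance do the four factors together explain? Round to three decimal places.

Communalities: 0.9219, 0.8029, 0.6210, 0.4535, 0.6311, 0.5004, 0.5369; Σh² = 4.4677.
Total variance with 7 standardized items is 7, so the solution explains 4.4677/7 = 0.6382.

0.638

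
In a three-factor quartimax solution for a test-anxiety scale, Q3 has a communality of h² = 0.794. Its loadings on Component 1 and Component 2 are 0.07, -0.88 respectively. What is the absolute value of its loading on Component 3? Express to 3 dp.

0.121

Under orthogonal rotation h² = Σλ², so λ_Component 3² = h² − (0.7793) = 0.794 − 0.7793 = 0.0147.
|λ| = √0.0147 = 0.1212.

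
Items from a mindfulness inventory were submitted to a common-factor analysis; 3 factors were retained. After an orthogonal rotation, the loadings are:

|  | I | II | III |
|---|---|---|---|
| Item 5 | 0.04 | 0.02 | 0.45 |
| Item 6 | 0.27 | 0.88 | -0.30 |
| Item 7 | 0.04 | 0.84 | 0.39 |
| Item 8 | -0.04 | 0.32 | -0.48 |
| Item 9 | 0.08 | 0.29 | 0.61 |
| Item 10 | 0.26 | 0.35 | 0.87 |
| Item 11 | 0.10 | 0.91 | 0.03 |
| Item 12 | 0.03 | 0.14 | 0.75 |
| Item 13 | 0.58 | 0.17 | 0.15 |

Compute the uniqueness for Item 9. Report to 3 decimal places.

0.537

h² = 0.08² + 0.29² + 0.61² = 0.0064 + 0.0841 + 0.3721 = 0.4626
Uniqueness u² = 1 − h² = 1 − 0.4626 = 0.5374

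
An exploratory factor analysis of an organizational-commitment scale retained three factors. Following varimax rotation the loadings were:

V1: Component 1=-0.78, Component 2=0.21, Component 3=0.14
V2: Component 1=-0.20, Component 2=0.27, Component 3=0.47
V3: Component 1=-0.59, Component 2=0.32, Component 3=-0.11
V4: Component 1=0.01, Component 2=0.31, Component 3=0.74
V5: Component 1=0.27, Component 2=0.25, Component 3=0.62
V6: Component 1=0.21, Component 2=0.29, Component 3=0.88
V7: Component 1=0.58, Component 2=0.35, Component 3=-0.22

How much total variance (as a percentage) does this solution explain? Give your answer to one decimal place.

Communalities: 0.6721, 0.3338, 0.4626, 0.6438, 0.5198, 0.9026, 0.5073; Σh² = 4.0420.
Total variance with 7 standardized items is 7, so the solution explains 4.0420/7 = 0.5774 = 57.74%.

57.7%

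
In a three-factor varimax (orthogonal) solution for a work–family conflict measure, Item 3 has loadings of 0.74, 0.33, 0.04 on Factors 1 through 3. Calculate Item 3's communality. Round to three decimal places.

h² = 0.74² + 0.33² + 0.04² = 0.5476 + 0.1089 + 0.0016 = 0.6581

0.658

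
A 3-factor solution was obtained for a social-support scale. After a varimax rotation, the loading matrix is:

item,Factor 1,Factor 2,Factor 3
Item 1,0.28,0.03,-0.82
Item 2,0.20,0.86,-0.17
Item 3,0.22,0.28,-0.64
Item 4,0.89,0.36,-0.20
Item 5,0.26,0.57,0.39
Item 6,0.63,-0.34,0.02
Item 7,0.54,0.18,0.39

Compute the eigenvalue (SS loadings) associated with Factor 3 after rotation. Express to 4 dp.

1.4555

SS loadings for Factor 3 = (-0.82)² + (-0.17)² + (-0.64)² + (-0.20)² + 0.39² + 0.02² + 0.39² = 0.6724 + 0.0289 + 0.4096 + 0.0400 + 0.1521 + 0.0004 + 0.1521 = 1.4555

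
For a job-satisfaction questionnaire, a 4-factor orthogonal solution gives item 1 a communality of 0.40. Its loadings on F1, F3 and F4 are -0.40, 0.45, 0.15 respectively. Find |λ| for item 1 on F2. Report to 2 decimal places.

Under orthogonal rotation h² = Σλ², so λ_F2² = h² − (0.3850) = 0.40 − 0.3850 = 0.0150.
|λ| = √0.0150 = 0.1225.

0.12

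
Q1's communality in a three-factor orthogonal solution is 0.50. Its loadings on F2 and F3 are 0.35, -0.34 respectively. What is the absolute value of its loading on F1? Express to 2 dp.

Under orthogonal rotation h² = Σλ², so λ_F1² = h² − (0.2381) = 0.50 − 0.2381 = 0.2619.
|λ| = √0.2619 = 0.5118.

0.51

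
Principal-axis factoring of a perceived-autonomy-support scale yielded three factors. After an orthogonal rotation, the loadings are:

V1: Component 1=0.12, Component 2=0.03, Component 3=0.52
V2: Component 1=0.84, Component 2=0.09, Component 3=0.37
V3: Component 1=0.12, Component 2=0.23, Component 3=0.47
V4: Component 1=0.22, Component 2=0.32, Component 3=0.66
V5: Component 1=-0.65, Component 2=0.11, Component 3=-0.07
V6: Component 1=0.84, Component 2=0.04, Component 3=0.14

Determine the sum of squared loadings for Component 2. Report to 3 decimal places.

SS loadings for Component 2 = 0.03² + 0.09² + 0.23² + 0.32² + 0.11² + 0.04² = 0.0009 + 0.0081 + 0.0529 + 0.1024 + 0.0121 + 0.0016 = 0.1780

0.178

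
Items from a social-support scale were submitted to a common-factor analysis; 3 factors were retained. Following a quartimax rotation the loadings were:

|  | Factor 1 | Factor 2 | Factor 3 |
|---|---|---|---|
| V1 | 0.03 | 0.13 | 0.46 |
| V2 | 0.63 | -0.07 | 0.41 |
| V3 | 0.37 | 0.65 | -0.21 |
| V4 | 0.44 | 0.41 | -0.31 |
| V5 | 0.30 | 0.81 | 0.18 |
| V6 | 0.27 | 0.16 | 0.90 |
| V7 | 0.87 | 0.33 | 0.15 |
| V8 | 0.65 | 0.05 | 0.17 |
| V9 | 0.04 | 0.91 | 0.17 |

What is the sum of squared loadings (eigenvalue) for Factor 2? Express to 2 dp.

2.23

SS loadings for Factor 2 = 0.13² + (-0.07)² + 0.65² + 0.41² + 0.81² + 0.16² + 0.33² + 0.05² + 0.91² = 0.0169 + 0.0049 + 0.4225 + 0.1681 + 0.6561 + 0.0256 + 0.1089 + 0.0025 + 0.8281 = 2.2336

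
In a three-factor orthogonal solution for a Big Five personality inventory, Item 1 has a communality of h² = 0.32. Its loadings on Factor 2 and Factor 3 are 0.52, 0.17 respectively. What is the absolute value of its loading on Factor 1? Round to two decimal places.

Under orthogonal rotation h² = Σλ², so λ_Factor 1² = h² − (0.2993) = 0.32 − 0.2993 = 0.0207.
|λ| = √0.0207 = 0.1439.

0.14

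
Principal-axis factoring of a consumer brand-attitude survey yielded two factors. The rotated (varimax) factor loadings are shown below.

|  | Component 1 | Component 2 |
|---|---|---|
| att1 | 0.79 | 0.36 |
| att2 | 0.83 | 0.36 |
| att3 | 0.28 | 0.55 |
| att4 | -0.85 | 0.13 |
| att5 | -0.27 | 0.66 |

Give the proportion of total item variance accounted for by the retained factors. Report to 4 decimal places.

SS loadings by factor: 2.1868, 1.0142; total = 3.2010.
Total variance with 5 standardized items is 5, so the solution explains 3.2010/5 = 0.6402.

0.6402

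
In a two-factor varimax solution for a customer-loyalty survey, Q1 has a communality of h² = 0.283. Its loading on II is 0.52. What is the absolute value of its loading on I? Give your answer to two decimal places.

0.11

Under orthogonal rotation h² = Σλ², so λ_I² = h² − (0.2704) = 0.283 − 0.2704 = 0.0126.
|λ| = √0.0126 = 0.1122.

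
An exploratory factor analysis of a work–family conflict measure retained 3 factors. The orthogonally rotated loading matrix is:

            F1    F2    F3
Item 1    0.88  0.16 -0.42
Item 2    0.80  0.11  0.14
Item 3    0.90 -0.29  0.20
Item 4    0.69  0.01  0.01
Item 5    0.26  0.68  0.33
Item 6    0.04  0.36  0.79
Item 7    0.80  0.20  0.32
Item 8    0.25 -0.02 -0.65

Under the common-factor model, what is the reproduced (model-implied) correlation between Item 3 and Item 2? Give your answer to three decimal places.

0.716

r̂ = Σ λ_i·λ_j across factors = (0.90)(0.80) + (-0.29)(0.11) + (0.20)(0.14)
  = +0.7200 -0.0319 +0.0280 = 0.7161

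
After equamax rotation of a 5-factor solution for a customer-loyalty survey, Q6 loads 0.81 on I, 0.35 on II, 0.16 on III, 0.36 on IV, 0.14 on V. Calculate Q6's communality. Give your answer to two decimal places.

h² = 0.81² + 0.35² + 0.16² + 0.36² + 0.14² = 0.6561 + 0.1225 + 0.0256 + 0.1296 + 0.0196 = 0.9534

0.95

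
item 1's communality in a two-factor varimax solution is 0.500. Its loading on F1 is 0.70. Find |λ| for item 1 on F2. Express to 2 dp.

Under orthogonal rotation h² = Σλ², so λ_F2² = h² − (0.4900) = 0.500 − 0.4900 = 0.0100.
|λ| = √0.0100 = 0.1000.

0.10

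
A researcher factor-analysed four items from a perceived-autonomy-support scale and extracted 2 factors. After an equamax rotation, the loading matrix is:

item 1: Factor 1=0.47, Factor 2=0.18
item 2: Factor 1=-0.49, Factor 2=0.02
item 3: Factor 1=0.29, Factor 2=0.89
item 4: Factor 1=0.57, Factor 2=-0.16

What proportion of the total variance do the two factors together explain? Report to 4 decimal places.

0.4301

SS loadings by factor: 0.8700, 0.8505; total = 1.7205.
Total variance with 4 standardized items is 4, so the solution explains 1.7205/4 = 0.4301.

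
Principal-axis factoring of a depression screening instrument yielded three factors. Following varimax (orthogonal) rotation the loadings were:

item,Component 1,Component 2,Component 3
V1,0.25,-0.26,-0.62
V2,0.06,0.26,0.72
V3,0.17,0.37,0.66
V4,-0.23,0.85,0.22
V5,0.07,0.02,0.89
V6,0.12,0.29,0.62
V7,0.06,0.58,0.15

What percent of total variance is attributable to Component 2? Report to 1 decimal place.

SS loadings for Component 2 = (-0.26)² + 0.26² + 0.37² + 0.85² + 0.02² + 0.29² + 0.58² = 1.4155
With 7 standardized items, total variance = 7. Proportion = 1.4155/7 = 0.2022 → 20.22%.

20.2%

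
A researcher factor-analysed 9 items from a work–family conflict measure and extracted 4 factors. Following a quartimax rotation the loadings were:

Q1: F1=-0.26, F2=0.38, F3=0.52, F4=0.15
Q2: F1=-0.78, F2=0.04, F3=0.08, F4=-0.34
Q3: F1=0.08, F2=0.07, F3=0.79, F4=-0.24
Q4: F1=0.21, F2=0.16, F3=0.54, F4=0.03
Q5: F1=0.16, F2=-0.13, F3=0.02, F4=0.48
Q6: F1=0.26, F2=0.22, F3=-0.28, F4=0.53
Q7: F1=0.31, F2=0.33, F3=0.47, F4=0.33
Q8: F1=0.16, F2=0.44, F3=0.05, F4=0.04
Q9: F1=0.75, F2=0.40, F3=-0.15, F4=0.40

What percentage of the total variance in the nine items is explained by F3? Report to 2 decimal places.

SS loadings for F3 = 0.52² + 0.08² + 0.79² + 0.54² + 0.02² + (-0.28)² + 0.47² + 0.05² + (-0.15)² = 1.5172
With 9 standardized items, total variance = 9. Proportion = 1.5172/9 = 0.1686 → 16.86%.

16.86%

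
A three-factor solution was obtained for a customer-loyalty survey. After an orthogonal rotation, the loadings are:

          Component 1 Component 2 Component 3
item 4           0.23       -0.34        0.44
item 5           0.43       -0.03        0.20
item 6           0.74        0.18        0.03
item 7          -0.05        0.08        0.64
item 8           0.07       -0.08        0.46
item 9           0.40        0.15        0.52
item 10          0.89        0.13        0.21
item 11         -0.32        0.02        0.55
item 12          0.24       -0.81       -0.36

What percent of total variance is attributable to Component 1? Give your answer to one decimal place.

SS loadings for Component 1 = 0.23² + 0.43² + 0.74² + (-0.05)² + 0.07² + 0.40² + 0.89² + (-0.32)² + 0.24² = 1.9049
With 9 standardized items, total variance = 9. Proportion = 1.9049/9 = 0.2117 → 21.17%.

21.2%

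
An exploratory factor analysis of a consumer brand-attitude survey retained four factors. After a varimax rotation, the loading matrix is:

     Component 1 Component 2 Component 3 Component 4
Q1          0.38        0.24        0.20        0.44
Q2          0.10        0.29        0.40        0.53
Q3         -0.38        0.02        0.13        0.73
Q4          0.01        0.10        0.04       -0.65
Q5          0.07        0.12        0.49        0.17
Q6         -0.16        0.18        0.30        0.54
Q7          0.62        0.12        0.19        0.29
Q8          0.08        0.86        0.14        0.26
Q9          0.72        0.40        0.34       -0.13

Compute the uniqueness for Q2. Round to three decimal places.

h² = 0.10² + 0.29² + 0.40² + 0.53² = 0.0100 + 0.0841 + 0.1600 + 0.2809 = 0.5350
Uniqueness u² = 1 − h² = 1 − 0.5350 = 0.4650

0.465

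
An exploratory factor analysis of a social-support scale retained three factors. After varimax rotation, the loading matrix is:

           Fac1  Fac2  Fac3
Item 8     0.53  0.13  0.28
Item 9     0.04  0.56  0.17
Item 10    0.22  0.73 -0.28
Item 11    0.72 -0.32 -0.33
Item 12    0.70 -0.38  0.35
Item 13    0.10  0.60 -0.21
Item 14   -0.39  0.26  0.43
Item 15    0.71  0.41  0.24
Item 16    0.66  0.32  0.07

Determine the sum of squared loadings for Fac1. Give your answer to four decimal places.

SS loadings for Fac1 = 0.53² + 0.04² + 0.22² + 0.72² + 0.70² + 0.10² + (-0.39)² + 0.71² + 0.66² = 0.2809 + 0.0016 + 0.0484 + 0.5184 + 0.4900 + 0.0100 + 0.1521 + 0.5041 + 0.4356 = 2.4411

2.4411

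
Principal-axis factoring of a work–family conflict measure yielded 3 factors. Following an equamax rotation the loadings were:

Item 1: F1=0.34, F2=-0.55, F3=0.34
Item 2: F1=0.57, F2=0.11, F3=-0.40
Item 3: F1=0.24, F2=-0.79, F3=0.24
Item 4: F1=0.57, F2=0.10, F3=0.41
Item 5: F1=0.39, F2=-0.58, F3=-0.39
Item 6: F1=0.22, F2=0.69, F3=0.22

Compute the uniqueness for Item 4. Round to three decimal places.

0.497

h² = 0.57² + 0.10² + 0.41² = 0.3249 + 0.0100 + 0.1681 = 0.5030
Uniqueness u² = 1 − h² = 1 − 0.5030 = 0.4970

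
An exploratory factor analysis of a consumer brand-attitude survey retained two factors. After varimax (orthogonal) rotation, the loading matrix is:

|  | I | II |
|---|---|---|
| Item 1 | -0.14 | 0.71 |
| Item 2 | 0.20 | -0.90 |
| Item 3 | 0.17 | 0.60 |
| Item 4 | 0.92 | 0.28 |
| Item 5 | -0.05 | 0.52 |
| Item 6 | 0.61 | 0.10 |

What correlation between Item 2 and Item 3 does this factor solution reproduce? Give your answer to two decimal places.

-0.51

r̂ = Σ λ_i·λ_j across factors = (0.20)(0.17) + (-0.90)(0.60)
  = +0.0340 -0.5400 = -0.5060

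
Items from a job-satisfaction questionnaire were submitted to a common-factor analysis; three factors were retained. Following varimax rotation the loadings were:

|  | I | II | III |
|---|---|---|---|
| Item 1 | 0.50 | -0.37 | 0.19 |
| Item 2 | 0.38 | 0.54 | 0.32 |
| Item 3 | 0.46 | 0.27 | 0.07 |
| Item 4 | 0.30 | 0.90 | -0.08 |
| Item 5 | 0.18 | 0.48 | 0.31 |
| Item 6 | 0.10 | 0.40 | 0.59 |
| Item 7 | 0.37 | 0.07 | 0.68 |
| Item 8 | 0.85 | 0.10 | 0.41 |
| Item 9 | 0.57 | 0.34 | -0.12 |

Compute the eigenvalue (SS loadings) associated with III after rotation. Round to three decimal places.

1.239

SS loadings for III = 0.19² + 0.32² + 0.07² + (-0.08)² + 0.31² + 0.59² + 0.68² + 0.41² + (-0.12)² = 0.0361 + 0.1024 + 0.0049 + 0.0064 + 0.0961 + 0.3481 + 0.4624 + 0.1681 + 0.0144 = 1.2389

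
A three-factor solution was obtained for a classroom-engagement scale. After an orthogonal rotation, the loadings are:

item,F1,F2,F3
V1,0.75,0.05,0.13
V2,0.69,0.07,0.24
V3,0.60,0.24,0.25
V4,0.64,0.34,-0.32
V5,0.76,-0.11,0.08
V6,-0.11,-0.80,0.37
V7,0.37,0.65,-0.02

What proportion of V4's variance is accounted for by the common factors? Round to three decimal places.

h² = 0.64² + 0.34² + (-0.32)² = 0.4096 + 0.1156 + 0.1024 = 0.6276

0.628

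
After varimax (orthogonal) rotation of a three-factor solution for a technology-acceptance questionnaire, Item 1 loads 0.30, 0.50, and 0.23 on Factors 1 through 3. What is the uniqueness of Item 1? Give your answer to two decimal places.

h² = 0.30² + 0.50² + 0.23² = 0.0900 + 0.2500 + 0.0529 = 0.3929
Uniqueness u² = 1 − h² = 1 − 0.3929 = 0.6071

0.61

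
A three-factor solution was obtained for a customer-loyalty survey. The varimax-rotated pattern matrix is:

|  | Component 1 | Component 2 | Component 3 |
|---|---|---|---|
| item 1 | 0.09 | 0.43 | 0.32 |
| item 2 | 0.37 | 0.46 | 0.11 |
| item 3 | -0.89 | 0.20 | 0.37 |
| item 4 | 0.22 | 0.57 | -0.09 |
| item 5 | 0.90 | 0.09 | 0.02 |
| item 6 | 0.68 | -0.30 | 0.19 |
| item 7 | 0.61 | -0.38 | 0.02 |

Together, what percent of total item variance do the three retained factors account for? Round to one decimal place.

56.1%

Communalities: 0.2954, 0.3606, 0.9690, 0.3814, 0.8185, 0.5885, 0.5169; Σh² = 3.9303.
Total variance with 7 standardized items is 7, so the solution explains 3.9303/7 = 0.5615 = 56.15%.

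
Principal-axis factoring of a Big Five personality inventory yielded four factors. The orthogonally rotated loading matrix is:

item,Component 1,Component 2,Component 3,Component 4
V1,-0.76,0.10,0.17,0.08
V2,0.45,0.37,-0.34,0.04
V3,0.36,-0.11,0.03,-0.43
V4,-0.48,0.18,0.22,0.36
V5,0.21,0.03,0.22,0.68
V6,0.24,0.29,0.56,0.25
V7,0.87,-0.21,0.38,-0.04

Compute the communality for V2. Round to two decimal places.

0.46

h² = 0.45² + 0.37² + (-0.34)² + 0.04² = 0.2025 + 0.1369 + 0.1156 + 0.0016 = 0.4566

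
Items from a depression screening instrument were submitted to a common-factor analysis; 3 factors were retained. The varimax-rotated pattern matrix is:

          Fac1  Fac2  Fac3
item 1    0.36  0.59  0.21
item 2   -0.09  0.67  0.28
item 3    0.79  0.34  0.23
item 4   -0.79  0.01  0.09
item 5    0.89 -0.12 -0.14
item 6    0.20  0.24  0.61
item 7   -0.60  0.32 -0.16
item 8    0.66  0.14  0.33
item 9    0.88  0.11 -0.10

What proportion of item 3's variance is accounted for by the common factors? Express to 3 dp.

0.793

h² = 0.79² + 0.34² + 0.23² = 0.6241 + 0.1156 + 0.0529 = 0.7926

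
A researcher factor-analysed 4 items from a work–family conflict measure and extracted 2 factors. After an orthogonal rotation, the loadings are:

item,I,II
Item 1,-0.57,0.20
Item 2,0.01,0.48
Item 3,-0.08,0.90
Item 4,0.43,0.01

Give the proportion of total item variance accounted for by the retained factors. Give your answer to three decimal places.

Communalities: 0.3649, 0.2305, 0.8164, 0.1850; Σh² = 1.5968.
Total variance with 4 standardized items is 4, so the solution explains 1.5968/4 = 0.3992.

0.399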